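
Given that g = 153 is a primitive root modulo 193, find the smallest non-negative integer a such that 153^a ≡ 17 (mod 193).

169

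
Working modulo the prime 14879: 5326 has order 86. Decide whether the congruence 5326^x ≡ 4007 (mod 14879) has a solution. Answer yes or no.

no

4007 ∈ ⟨5326⟩ iff 4007^86 ≡ 1 (mod 14879), since |⟨5326⟩| = 86.
4007^86 mod 14879 = 12197.
Since 12197 ≠ 1, 4007 does not lie in the subgroup.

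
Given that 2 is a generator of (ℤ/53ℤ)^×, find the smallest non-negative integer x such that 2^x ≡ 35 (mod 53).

9

Baby-step giant-step with m = ceil(sqrt(52)) = 8.
Baby table (2^j mod 53 for j=0..7):
  0:1  1:2  2:4  3:8  4:16  5:32  6:11  7:22
Giant step factor: 2^(-8) ≡ 47 (mod 53).
Scan 35·47^i mod 53 for i = 0, 1, …:
  i=0: 35   i=1: 2
Match at i=1, j=1: x = 1·8 + 1 = 9.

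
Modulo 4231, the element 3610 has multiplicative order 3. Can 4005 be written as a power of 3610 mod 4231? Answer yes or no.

⟨3610⟩ has order 3; its elements mod 4231 are {1, 620, 3610}.
4005 is not in this set.

no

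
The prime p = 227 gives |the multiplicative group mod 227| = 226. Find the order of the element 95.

226

The order of 95 must divide p − 1 = 226 = 2 · 113.
Divisors: 1, 2, 113, 226.
Check each in increasing order: 95^1 ≡ 95;  95^2 ≡ 172;  95^113 ≡ 226;  95^226 ≡ 1.
Smallest exponent giving 1 is 226.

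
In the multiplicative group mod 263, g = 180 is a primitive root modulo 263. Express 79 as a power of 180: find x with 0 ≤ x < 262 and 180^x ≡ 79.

41

Baby-step giant-step with m = ceil(sqrt(262)) = 17.
Baby table (180^j mod 263 for j=0..16):
  0:1  1:180  2:51  3:238  4:234  5:40  6:99  7:199
  8:52  9:155  10:22  11:15  12:70  13:239  14:151  15:91
  16:74
Giant step factor: 180^(-17) ≡ 82 (mod 263).
Scan 79·82^i mod 263 for i = 0, 1, …:
  i=0: 79   i=1: 166   i=2: 199
Match at i=2, j=7: x = 2·17 + 7 = 41.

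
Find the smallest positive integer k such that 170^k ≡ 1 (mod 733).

366

The order of 170 must divide p − 1 = 732 = 2^2 · 3 · 61.
Divisors: 1, 2, 3, 4, 6, 12, 61, 122, 183, 244, 366, 732.
Check each in increasing order: 170^1 ≡ 170;  170^2 ≡ 313;  170^3 ≡ 434;  170^4 ≡ 480;  170^6 ≡ 708;  170^12 ≡ 625;  170^61 ≡ 308;  170^122 ≡ 307;  170^183 ≡ 732;  170^244 ≡ 425;  170^366 ≡ 1.
Smallest exponent giving 1 is 366.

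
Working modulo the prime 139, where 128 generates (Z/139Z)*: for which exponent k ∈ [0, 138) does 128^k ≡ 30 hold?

Baby-step giant-step with m = ceil(sqrt(138)) = 12.
Baby table (128^j mod 139 for j=0..11):
  0:1  1:128  2:121  3:59  4:46  5:50  6:6  7:73
  8:31  9:76  10:137  11:22
Giant step factor: 128^(-12) ≡ 112 (mod 139).
Scan 30·112^i mod 139 for i = 0, 1, …:
  i=0: 30   i=1: 24   i=2: 47   i=3: 121
Match at i=3, j=2: k = 3·12 + 2 = 38.

38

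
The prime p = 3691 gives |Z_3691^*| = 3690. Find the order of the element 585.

The order of 585 must divide p − 1 = 3690 = 2 · 3^2 · 5 · 41.
Divisors: 1, 2, 3, 5, 6, 9, 10, 15, 18, 30, 41, 45, 82, 90, 123, 205, 246, 369, 410, 615, 738, 1230, 1845, 3690.
Check each in increasing order: 585^1 ≡ 585;  585^2 ≡ 2653;  585^3 ≡ 1785;  585^5 ≡ 52;  585^6 ≡ 892;  585^9 ≡ 1399;  585^10 ≡ 2704;  585^15 ≡ 350;  585^18 ≡ 971;  585^30 ≡ 697;  585^41 ≡ 179;  585^45 ≡ 344;  585^82 ≡ 2513;  585^90 ≡ 224;  585^123 ≡ 3216;  585^205 ≡ 2209;  585^246 ≡ 474;  585^369 ≡ 1.
Smallest exponent giving 1 is 369.

369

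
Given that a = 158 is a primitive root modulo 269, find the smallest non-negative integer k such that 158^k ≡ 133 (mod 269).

198

Baby-step giant-step with m = ceil(sqrt(268)) = 17.
Baby table (158^j mod 269 for j=0..16):
  0:1  1:158  2:216  3:234  4:119  5:241  6:149  7:139
  8:173  9:165  10:246  11:132  12:143  13:267  14:222  15:106
  16:70
Giant step factor: 158^(-17) ≡ 243 (mod 269).
Scan 133·243^i mod 269 for i = 0, 1, …:
  i=0: 133   i=1: 39   i=2: 62   i=3: 2
  i=4: 217   i=5: 7   i=6: 87   i=7: 159
  i=8: 170   i=9: 153   i=10: 57   i=11: 132
Match at i=11, j=11: k = 11·17 + 11 = 198.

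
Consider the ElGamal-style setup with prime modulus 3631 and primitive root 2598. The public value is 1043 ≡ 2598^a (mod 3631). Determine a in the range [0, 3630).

Baby-step giant-step with m = ceil(sqrt(3630)) = 61.
Baby table (2598^j mod 3631 for j=0..60):
  0:1  1:2598  2:3206  3:3305  4:2706  5:572  6:977  7:177
  8:2340  9:1026  10:394  11:3301  12:3207  13:2272  14:2281  15:246
  16:52  17:749  18:3317  19:1203  20:2734  21:696  22:3601  23:1942
  24:1857  25:2518  26:2333  27:995  28:3369  29:1952  30:2420  31:1899
  32:2704  33:2638  34:1827  35:829  36:559  37:3513  38:2071  39:2947
  40:2158  41:220  42:1493  43:906  44:900  45:3467  46:2386  47:711
  48:2630  49:2829  50:598  51:3167  52:20  53:1126  54:2393  55:742
  56:3286  57:547  58:1385  59:3540  60:3228
Giant step factor: 2598^(-61) ≡ 674 (mod 3631).
Scan 1043·674^i mod 3631 for i = 0, 1, …:
  i=0: 1043   i=1: 2199   i=2: 678   i=3: 3097
  i=4: 3184   i=5: 95   i=6: 2303   i=7: 1785
  i=8: 1229   i=9: 478     …   i=19: 230
  i=20: 2518
Match at i=20, j=25: a = 20·61 + 25 = 1245.

1245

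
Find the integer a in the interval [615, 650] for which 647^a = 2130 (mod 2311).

Compute 647^615 mod 2311 = 120, then multiply by 647 repeatedly:
  647^615=120  647^616=1377  647^617=1184  647^618=1107  647^619=2130
Found 2130 at exponent 619.

619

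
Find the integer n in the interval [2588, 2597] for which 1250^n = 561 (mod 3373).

2592

Compute 1250^2588 mod 3373 = 3060, then multiply by 1250 repeatedly:
  1250^2588=3060  1250^2589=18  1250^2590=2262  1250^2591=926  1250^2592=561
Found 561 at exponent 2592.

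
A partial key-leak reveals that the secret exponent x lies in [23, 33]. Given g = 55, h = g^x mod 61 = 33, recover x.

33

Compute 55^23 mod 61 = 35, then multiply by 55 repeatedly:
  55^23=35  55^24=34  55^25=40  55^26=4  55^27=37
  55^28=22  55^29=51  55^30=60  55^31=6  55^32=25
  55^33=33
Found 33 at exponent 33.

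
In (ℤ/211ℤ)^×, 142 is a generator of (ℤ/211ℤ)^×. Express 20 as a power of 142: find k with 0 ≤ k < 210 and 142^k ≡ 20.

Baby-step giant-step with m = ceil(sqrt(210)) = 15.
Baby table (142^j mod 211 for j=0..14):
  0:1  1:142  2:119  3:18  4:24  5:32  6:113  7:10
  8:154  9:135  10:180  11:29  12:109  13:75  14:100
Giant step factor: 142^(-15) ≡ 67 (mod 211).
Scan 20·67^i mod 211 for i = 0, 1, …:
  i=0: 20   i=1: 74   i=2: 105   i=3: 72
  i=4: 182   i=5: 167   i=6: 6   i=7: 191
  i=8: 137   i=9: 106   i=10: 139   i=11: 29
Match at i=11, j=11: k = 11·15 + 11 = 176.

176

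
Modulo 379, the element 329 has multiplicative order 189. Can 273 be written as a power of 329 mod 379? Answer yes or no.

no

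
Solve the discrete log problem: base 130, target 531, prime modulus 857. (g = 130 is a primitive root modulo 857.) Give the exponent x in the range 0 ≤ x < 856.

277

Baby-step giant-step with m = ceil(sqrt(856)) = 30.
Baby table (130^j mod 857 for j=0..29):
  0:1  1:130  2:617  3:509  4:181  5:391  6:267  7:430
  8:195  9:497  10:335  11:700  12:158  13:829  14:645  15:721
  16:317  17:74  18:193  19:237  20:815  21:539  22:653  23:47
  24:111  25:718  26:784  27:794  28:380  29:551
Giant step factor: 130^(-30) ≡ 778 (mod 857).
Scan 531·778^i mod 857 for i = 0, 1, …:
  i=0: 531   i=1: 44   i=2: 809   i=3: 364
  i=4: 382   i=5: 674   i=6: 745   i=7: 278
  i=8: 320   i=9: 430
Match at i=9, j=7: x = 9·30 + 7 = 277.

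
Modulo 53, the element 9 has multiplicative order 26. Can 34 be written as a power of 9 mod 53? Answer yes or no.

no

34 ∈ ⟨9⟩ iff 34^26 ≡ 1 (mod 53), since |⟨9⟩| = 26.
34^26 mod 53 = 52.
Since 52 ≠ 1, 34 does not lie in the subgroup.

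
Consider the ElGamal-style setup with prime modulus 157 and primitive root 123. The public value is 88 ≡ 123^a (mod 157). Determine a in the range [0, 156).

Baby-step giant-step with m = ceil(sqrt(156)) = 13.
Baby table (123^j mod 157 for j=0..12):
  0:1  1:123  2:57  3:103  4:109  5:62  6:90  7:80
  8:106  9:7  10:76  11:85  12:93
Giant step factor: 123^(-13) ≡ 107 (mod 157).
Scan 88·107^i mod 157 for i = 0, 1, …:
  i=0: 88   i=1: 153   i=2: 43   i=3: 48
  i=4: 112   i=5: 52   i=6: 69   i=7: 4
  i=8: 114   i=9: 109
Match at i=9, j=4: a = 9·13 + 4 = 121.

121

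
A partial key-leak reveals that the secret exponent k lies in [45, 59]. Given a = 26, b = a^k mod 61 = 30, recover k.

49

Compute 26^45 mod 61 = 50, then multiply by 26 repeatedly:
  26^45=50  26^46=19  26^47=6  26^48=34  26^49=30
Found 30 at exponent 49.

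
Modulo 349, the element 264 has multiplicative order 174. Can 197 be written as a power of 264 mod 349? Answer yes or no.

no

197 ∈ ⟨264⟩ iff 197^174 ≡ 1 (mod 349), since |⟨264⟩| = 174.
197^174 mod 349 = 348.
Since 348 ≠ 1, 197 does not lie in the subgroup.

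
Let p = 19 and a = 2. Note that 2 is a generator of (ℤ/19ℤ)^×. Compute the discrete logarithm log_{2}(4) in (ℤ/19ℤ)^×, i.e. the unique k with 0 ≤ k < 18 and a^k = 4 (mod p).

2

Successive powers of 2 modulo 19:
  2^0=1  2^1=2  2^2=4
So 2^2 ≡ 4 (mod 19), giving k = 2.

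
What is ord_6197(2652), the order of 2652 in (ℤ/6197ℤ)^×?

6196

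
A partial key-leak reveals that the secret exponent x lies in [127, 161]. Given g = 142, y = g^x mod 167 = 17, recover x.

Compute 142^127 mod 167 = 119, then multiply by 142 repeatedly:
  142^127=119  142^128=31  142^129=60  142^130=3  142^131=92
  142^132=38  142^133=52  142^134=36  142^135=102  142^136=122
  142^137=123  142^138=98  142^139=55  142^140=128  142^141=140
  142^142=7  142^143=159  142^144=33  142^145=10  142^146=84
  142^147=71  142^148=62  142^149=120  142^150=6  142^151=17
Found 17 at exponent 151.

151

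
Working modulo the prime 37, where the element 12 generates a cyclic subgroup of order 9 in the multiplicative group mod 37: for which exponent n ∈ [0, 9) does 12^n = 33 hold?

2

Successive powers of 12 modulo 37:
  12^0=1  12^1=12  12^2=33
So 12^2 ≡ 33 (mod 37), giving n = 2.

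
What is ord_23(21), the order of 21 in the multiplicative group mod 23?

The order of 21 must divide p − 1 = 22 = 2 · 11.
Divisors: 1, 2, 11, 22.
Check each in increasing order: 21^1 ≡ 21;  21^2 ≡ 4;  21^11 ≡ 22;  21^22 ≡ 1.
Smallest exponent giving 1 is 22.

22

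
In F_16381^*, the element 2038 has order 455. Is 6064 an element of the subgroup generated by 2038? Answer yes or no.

yes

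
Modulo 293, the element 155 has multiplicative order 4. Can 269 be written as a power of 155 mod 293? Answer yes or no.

no

⟨155⟩ has order 4; its elements mod 293 are {1, 138, 155, 292}.
269 is not in this set.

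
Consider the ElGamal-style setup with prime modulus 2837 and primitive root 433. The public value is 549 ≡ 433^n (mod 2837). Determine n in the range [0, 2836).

1097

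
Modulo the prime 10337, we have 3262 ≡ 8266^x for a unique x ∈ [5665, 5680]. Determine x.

5669

Compute 8266^5665 mod 10337 = 5775, then multiply by 8266 repeatedly:
  8266^5665=5775  8266^5666=10221  8266^5667=2485  8266^5668=1391  8266^5669=3262
Found 3262 at exponent 5669.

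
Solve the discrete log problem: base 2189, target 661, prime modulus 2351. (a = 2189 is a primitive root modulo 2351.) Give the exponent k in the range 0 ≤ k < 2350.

Baby-step giant-step with m = ceil(sqrt(2350)) = 49.
Baby table (2189^j mod 2351 for j=0..48):
  0:1  1:2189  2:383  3:1431  4:927  5:290  6:40  7:573
  8:1214  9:816  10:1815  11:2196  12:1600  13:1761  14:1540  15:2077
  16:2070  17:853  18:523  19:2261  20:474  21:795  22:515  23:1206
  24:2112  25:1102  26:152  27:1237  28:1792  29:1220  30:2195  31:1762
  32:1378  33:109  34:1150  35:1780  36:813  37:2301  38:1047  39:2009
  40:1331  41:670  42:1957  43:351  44:1913  45:426  46:1518  47:939
  48:697
Giant step factor: 2189^(-49) ≡ 1033 (mod 2351).
Scan 661·1033^i mod 2351 for i = 0, 1, …:
  i=0: 661   i=1: 1023   i=2: 1160   i=3: 1621
  i=4: 581   i=5: 668   i=6: 1201   i=7: 1656
  i=8: 1471   i=9: 797     …   i=29: 2210
  i=30: 109
Match at i=30, j=33: k = 30·49 + 33 = 1503.

1503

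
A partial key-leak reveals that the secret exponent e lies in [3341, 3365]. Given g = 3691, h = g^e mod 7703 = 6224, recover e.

3348

Compute 3691^3341 mod 7703 = 7610, then multiply by 3691 repeatedly:
  3691^3341=7610  3691^3342=3372  3691^3343=5707  3691^3344=4535  3691^3345=66
  3691^3346=4813  3691^3347=1665  3691^3348=6224
Found 6224 at exponent 3348.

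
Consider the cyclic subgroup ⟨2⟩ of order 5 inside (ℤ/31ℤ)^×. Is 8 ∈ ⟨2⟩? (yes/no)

yes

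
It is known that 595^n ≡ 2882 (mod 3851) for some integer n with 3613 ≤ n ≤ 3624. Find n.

Compute 595^3613 mod 3851 = 2805, then multiply by 595 repeatedly:
  595^3613=2805  595^3614=1492  595^3615=2010  595^3616=2140  595^3617=2470
  595^3618=2419  595^3619=2882
Found 2882 at exponent 3619.

3619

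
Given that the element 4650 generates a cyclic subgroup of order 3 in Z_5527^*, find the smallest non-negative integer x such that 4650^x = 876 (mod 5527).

Successive powers of 4650 modulo 5527:
  4650^0=1  4650^1=4650  4650^2=876
So 4650^2 ≡ 876 (mod 5527), giving x = 2.

2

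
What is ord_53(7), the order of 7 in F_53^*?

The order of 7 must divide p − 1 = 52 = 2^2 · 13.
Divisors: 1, 2, 4, 13, 26, 52.
Check each in increasing order: 7^1 ≡ 7;  7^2 ≡ 49;  7^4 ≡ 16;  7^13 ≡ 52;  7^26 ≡ 1.
Smallest exponent giving 1 is 26.

26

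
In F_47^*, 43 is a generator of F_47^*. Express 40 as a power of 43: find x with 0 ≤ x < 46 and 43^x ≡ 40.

Baby-step giant-step with m = ceil(sqrt(46)) = 7.
Baby table (43^j mod 47 for j=0..6):
  0:1  1:43  2:16  3:30  4:21  5:10  6:7
Giant step factor: 43^(-7) ≡ 5 (mod 47).
Scan 40·5^i mod 47 for i = 0, 1, …:
  i=0: 40   i=1: 12   i=2: 13   i=3: 18
  i=4: 43
Match at i=4, j=1: x = 4·7 + 1 = 29.

29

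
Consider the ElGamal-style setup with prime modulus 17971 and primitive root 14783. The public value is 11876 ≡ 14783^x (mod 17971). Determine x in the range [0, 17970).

86

Baby-step giant-step with m = ceil(sqrt(17970)) = 135.
Baby table (14783^j mod 17971 for j=0..134):
  0:1  1:14783  2:9729  3:1894  4:184  5:6451  6:11007  7:7047
  8:15885  9:898  10:12536  11:2736  12:11538  13:3493  14:6336  15:236
  16:2414  17:13727  18:15680  19:7482  20:12872  21:9828  22:9760  23:10892
  24:14247  25:11252  26:16711  27:9347  28:15653  29:3703  30:1783  31:12603
  32:4792  33:16425  34:4594  35:693  36:1149  37:3072  38:659  39:1715
  40:13735  41:8147  42:13430  43:10053  44:11300  45:7455  46:9093  47:16710
  48:12535  49:5924  50:1809  51:1599  52:6152  53:11756  54:9378  55:6680
  56:17766  57:6584  58:336  59:7092  60:16193  61:7399  62:7911  63:11016
  64:14297  65:13591  66:17944  67:14192  68:6882  69:2775  70:13003  71:5533
  72:8318  73:7412  74:2409  75:11696  76:2977  77:15983  78:11952  79:13515
  80:8638  81:11599  82:6706  83:6762  84:7944  85:13638  86:11876  87:4209
  88:6045  89:11423  90:10693  91:1703  92:16049  93:17196  94:8673  95:7845
  96:5772  97:1168  98:14384  99:5800  100:1759  101:17231  102:4919  103:6911
  104:178  105:7608  106:6546  107:13654  108:14781  109:16105  110:407  111:14367
  112:6083  113:16076  114:3004  115:1791  116:5070  117:10740  118:13606  119:6066
  120:16359  121:17321  122:5535  123:1942  124:8899  125:6197  126:12064  127:15879
  128:2055  129:8075  130:9343  131:10434  132:729  133:12178  134:11867
Giant step factor: 14783^(-135) ≡ 5620 (mod 17971).
Scan 11876·5620^i mod 17971 for i = 0, 1, …:
  i=0: 11876
Match at i=0, j=86: x = 0·135 + 86 = 86.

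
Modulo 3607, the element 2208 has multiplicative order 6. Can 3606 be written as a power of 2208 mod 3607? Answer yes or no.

⟨2208⟩ has order 6; its elements mod 3607 are {1, 1399, 1400, 2207, 2208, 3606}.
3606 is in this set.

yes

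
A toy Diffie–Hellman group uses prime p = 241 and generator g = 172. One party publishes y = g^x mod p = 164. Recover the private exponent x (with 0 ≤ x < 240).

Baby-step giant-step with m = ceil(sqrt(240)) = 16.
Baby table (172^j mod 241 for j=0..15):
  0:1  1:172  2:182  3:215  4:107  5:88  6:194  7:110
  8:122  9:17  10:32  11:202  12:40  13:132  14:50  15:165
Giant step factor: 172^(-16) ≡ 54 (mod 241).
Scan 164·54^i mod 241 for i = 0, 1, …:
  i=0: 164   i=1: 180   i=2: 80   i=3: 223
  i=4: 233   i=5: 50
Match at i=5, j=14: x = 5·16 + 14 = 94.

94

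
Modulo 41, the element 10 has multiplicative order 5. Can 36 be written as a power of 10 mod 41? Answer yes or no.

no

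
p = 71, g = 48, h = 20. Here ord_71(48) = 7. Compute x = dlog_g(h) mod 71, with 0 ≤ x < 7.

Successive powers of 48 modulo 71:
  48^0=1  48^1=48  48^2=32  48^3=45  48^4=30  48^5=20
So 48^5 ≡ 20 (mod 71), giving x = 5.

5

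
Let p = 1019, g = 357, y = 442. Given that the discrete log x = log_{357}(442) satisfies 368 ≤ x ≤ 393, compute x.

378

Compute 357^368 mod 1019 = 36, then multiply by 357 repeatedly:
  357^368=36  357^369=624  357^370=626  357^371=321  357^372=469
  357^373=317  357^374=60  357^375=21  357^376=364  357^377=535
  357^378=442
Found 442 at exponent 378.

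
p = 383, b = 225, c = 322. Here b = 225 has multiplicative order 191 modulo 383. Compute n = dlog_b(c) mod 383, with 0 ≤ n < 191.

Baby-step giant-step with m = ceil(sqrt(191)) = 14.
Baby table (225^j mod 383 for j=0..13):
  0:1  1:225  2:69  3:205  4:165  5:357  6:278  7:121
  8:32  9:306  10:293  11:49  12:301  13:317
Giant step factor: 225^(-14) ≡ 361 (mod 383).
Scan 322·361^i mod 383 for i = 0, 1, …:
  i=0: 322   i=1: 193   i=2: 350   i=3: 343
  i=4: 114   i=5: 173   i=6: 24   i=7: 238
  i=8: 126   i=9: 292   i=10: 87   i=11: 1
Match at i=11, j=0: n = 11·14 + 0 = 154.

154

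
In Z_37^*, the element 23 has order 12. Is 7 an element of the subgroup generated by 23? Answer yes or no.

no

⟨23⟩ has order 12; its elements mod 37 are {1, 6, 8, 10, 11, 14, 23, 26, 27, 29, 31, 36}.
7 is not in this set.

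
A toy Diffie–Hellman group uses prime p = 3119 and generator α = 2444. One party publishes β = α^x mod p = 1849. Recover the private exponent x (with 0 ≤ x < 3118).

2044

Baby-step giant-step with m = ceil(sqrt(3118)) = 56.
Baby table (2444^j mod 3119 for j=0..55):
  0:1  1:2444  2:251  3:2120  4:621  5:1890  6:3040  7:302
  8:2004  9:946  10:845  11:402  12:3  13:1094  14:753  15:122
  16:1863  17:2551  18:2882  19:906  20:2893  21:2838  22:2535  23:1206
  24:9  25:163  26:2259  27:366  28:2470  29:1415  30:2408  31:2718
  32:2441  33:2276  34:1367  35:499  36:27  37:489  38:539  39:1098
  40:1172  41:1126  42:986  43:1916  44:1085  45:590  46:982  47:1497
  48:81  49:1467  50:1617  51:175  52:397  53:259  54:2958  55:2629
Giant step factor: 2444^(-56) ≡ 2775 (mod 3119).
Scan 1849·2775^i mod 3119 for i = 0, 1, …:
  i=0: 1849   i=1: 220   i=2: 2295   i=3: 2746
  i=4: 433   i=5: 760   i=6: 556   i=7: 2114
  i=8: 2630   i=9: 2909     …   i=35: 2187
  i=36: 2470
Match at i=36, j=28: x = 36·56 + 28 = 2044.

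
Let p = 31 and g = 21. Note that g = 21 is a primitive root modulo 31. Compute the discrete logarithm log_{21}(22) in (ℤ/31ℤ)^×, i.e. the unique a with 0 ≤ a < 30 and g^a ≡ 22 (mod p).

13

Successive powers of 21 modulo 31:
  21^0=1  21^1=21  21^2=7  21^3=23  21^4=18  21^5=6
  21^6=2  21^7=11  21^8=14  21^9=15  21^10=5  21^11=12
  21^12=4  21^13=22
So 21^13 ≡ 22 (mod 31), giving a = 13.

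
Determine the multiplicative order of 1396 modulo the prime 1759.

The order of 1396 must divide p − 1 = 1758 = 2 · 3 · 293.
Divisors: 1, 2, 3, 6, 293, 586, 879, 1758.
Check each in increasing order: 1396^1 ≡ 1396;  1396^2 ≡ 1603;  1396^3 ≡ 340;  1396^6 ≡ 1265;  1396^293 ≡ 1250;  1396^586 ≡ 508;  1396^879 ≡ 1.
Smallest exponent giving 1 is 879.

879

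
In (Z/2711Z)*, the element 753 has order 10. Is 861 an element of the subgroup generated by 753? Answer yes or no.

no

⟨753⟩ has order 10; its elements mod 2711 are {1, 18, 324, 410, 753, 1958, 2301, 2387, 2693, 2710}.
861 is not in this set.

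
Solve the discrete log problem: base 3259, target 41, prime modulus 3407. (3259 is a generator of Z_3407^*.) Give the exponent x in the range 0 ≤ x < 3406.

Baby-step giant-step with m = ceil(sqrt(3406)) = 59.
Baby table (3259^j mod 3407 for j=0..58):
  0:1  1:3259  2:1462  3:1672  4:1255  5:1645  6:1844  7:3055
  8:991  9:3240  10:867  11:1150  12:150  13:1649  14:1252  15:2089
  16:865  17:1446  18:633  19:1712  20:2149  21:2206  22:584  23:2150
  24:2058  25:2046  26:415  27:3313  28:284  29:2259  30:2961  31:1275
  32:2092  33:421  34:2425  35:2242  36:2070  37:270  38:924  39:2935
  40:1716  41:1557  42:1240  43:458  44:356  45:1824  46:2608  47:2414
  48:463  49:3023  50:2320  51:747  52:1875  53:1874  54:2022  55:560
  56:2295  57:1040  58:2802
Giant step factor: 3259^(-59) ≡ 2429 (mod 3407).
Scan 41·2429^i mod 3407 for i = 0, 1, …:
  i=0: 41   i=1: 786   i=2: 1274   i=3: 990
  i=4: 2775   i=5: 1429   i=6: 2715   i=7: 2190
  i=8: 1183   i=9: 1406     …   i=13: 3007
  i=14: 2802
Match at i=14, j=58: x = 14·59 + 58 = 884.

884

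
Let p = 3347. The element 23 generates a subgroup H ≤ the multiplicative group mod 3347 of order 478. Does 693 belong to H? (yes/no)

yes

693 ∈ ⟨23⟩ iff 693^478 ≡ 1 (mod 3347), since |⟨23⟩| = 478.
693^478 mod 3347 = 1.
Since 1 = 1, 693 lies in the subgroup.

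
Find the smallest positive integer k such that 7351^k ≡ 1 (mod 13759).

The order of 7351 must divide p − 1 = 13758 = 2 · 3 · 2293.
Divisors: 1, 2, 3, 6, 2293, 4586, 6879, 13758.
Check each in increasing order: 7351^1 ≡ 7351;  7351^2 ≡ 5608;  7351^3 ≡ 2444;  7351^6 ≡ 1730;  7351^2293 ≡ 714;  7351^4586 ≡ 713;  7351^6879 ≡ 13758;  7351^13758 ≡ 1.
Smallest exponent giving 1 is 13758.

13758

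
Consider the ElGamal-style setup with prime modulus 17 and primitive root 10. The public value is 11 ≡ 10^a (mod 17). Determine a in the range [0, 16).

Successive powers of 10 modulo 17:
  10^0=1  10^1=10  10^2=15  10^3=14  10^4=4  10^5=6
  10^6=9  10^7=5  10^8=16  10^9=7  10^10=2  10^11=3
  10^12=13  10^13=11
So 10^13 ≡ 11 (mod 17), giving a = 13.

13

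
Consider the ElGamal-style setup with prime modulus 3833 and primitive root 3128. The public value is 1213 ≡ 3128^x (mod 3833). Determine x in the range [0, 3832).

3461

Baby-step giant-step with m = ceil(sqrt(3832)) = 62.
Baby table (3128^j mod 3833 for j=0..61):
  0:1  1:3128  2:2568  3:2569  4:1864  5:599  6:3168  7:1199
  8:1798  9:1133  10:2332  11:297  12:1430  13:3762  14:226  15:1656
  16:1585  17:1811  18:3467  19:1219  20:3030  21:2664  22:50  23:3080
  24:1911  25:1961  26:1208  27:3119  28:1247  29:2455  30:1741  31:2988
  32:1610  33:3351  34:2506  35:283  36:3634  37:2307  38:2590  39:2391
  40:865  41:3455  42:2013  43:2878  44:2500  45:680  46:3558  47:2225
  48:2905  49:2630  50:1022  51:94  52:2724  53:3746  54:7  55:2731
  56:2644  57:2651  58:1549  59:360  60:3011  61:727
Giant step factor: 3128^(-62) ≡ 1950 (mod 3833).
Scan 1213·1950^i mod 3833 for i = 0, 1, …:
  i=0: 1213   i=1: 389   i=2: 3449   i=3: 2468
  i=4: 2185   i=5: 2287   i=6: 1871   i=7: 3267
  i=8: 204   i=9: 3001     …   i=54: 2520
  i=55: 94
Match at i=55, j=51: x = 55·62 + 51 = 3461.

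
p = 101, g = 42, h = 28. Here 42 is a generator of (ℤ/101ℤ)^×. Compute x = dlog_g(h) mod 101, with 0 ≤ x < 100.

Successive powers of 42 modulo 101:
  42^0=1  42^1=42  42^2=47  42^3=55  42^4=88  42^5=60
  42^6=96  42^7=93  42^8=68  42^9=28
So 42^9 ≡ 28 (mod 101), giving x = 9.

9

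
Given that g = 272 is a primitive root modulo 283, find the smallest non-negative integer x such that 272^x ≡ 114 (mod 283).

59

Baby-step giant-step with m = ceil(sqrt(282)) = 17.
Baby table (272^j mod 283 for j=0..16):
  0:1  1:272  2:121  3:84  4:208  5:259  6:264  7:209
  8:248  9:102  10:10  11:173  12:78  13:274  14:99  15:43
  16:93
Giant step factor: 272^(-17) ≡ 148 (mod 283).
Scan 114·148^i mod 283 for i = 0, 1, …:
  i=0: 114   i=1: 175   i=2: 147   i=3: 248
Match at i=3, j=8: x = 3·17 + 8 = 59.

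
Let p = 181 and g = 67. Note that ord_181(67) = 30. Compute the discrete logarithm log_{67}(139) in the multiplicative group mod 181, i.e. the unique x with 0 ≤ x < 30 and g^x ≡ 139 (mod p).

Successive powers of 67 modulo 181:
  67^0=1  67^1=67  67^2=145  67^3=122  67^4=29  67^5=133
  67^6=42  67^7=99  67^8=117  67^9=56  67^10=132  67^11=156
  67^12=135  67^13=176  67^14=27  67^15=180  67^16=114  67^17=36
  67^18=59  67^19=152  67^20=48  67^21=139
So 67^21 ≡ 139 (mod 181), giving x = 21.

21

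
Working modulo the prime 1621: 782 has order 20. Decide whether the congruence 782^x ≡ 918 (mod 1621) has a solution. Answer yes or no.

918 ∈ ⟨782⟩ iff 918^20 ≡ 1 (mod 1621), since |⟨782⟩| = 20.
918^20 mod 1621 = 1385.
Since 1385 ≠ 1, 918 does not lie in the subgroup.

no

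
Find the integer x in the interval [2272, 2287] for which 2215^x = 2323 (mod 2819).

Compute 2215^2272 mod 2819 = 553, then multiply by 2215 repeatedly:
  2215^2272=553  2215^2273=1449  2215^2274=1513  2215^2275=2323
Found 2323 at exponent 2275.

2275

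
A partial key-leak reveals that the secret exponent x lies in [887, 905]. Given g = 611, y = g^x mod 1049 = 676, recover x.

896

Compute 611^887 mod 1049 = 313, then multiply by 611 repeatedly:
  611^887=313  611^888=325  611^889=314  611^890=936  611^891=191
  611^892=262  611^893=634  611^894=293  611^895=693  611^896=676
Found 676 at exponent 896.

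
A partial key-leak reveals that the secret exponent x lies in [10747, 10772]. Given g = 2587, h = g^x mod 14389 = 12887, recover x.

Compute 2587^10747 mod 14389 = 2091, then multiply by 2587 repeatedly:
  2587^10747=2091  2587^10748=13542  2587^10749=10328  2587^10750=12552  2587^10751=10440
  2587^10752=127  2587^10753=11991  2587^10754=12422  2587^10755=5077  2587^10756=11431
  2587^10757=2602  2587^10758=11711  2587^10759=7512  2587^10760=8394  2587^10761=2277
  2587^10762=5498  2587^10763=6994  2587^10764=6505  2587^10765=7694  2587^10766=4391
  2587^10767=6596  2587^10768=12887
Found 12887 at exponent 10768.

10768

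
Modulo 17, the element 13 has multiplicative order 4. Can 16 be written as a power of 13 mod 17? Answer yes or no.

16 ∈ ⟨13⟩ iff 16^4 ≡ 1 (mod 17), since |⟨13⟩| = 4.
16^4 mod 17 = 1.
Since 1 = 1, 16 lies in the subgroup.

yes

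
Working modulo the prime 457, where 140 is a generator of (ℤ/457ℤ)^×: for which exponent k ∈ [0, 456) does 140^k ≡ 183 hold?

279

Baby-step giant-step with m = ceil(sqrt(456)) = 22.
Baby table (140^j mod 457 for j=0..21):
  0:1  1:140  2:406  3:172  4:316  5:368  6:336  7:426
  8:230  9:210  10:152  11:258  12:17  13:95  14:47  15:182
  16:345  17:315  18:228  19:387  20:254  21:371
Giant step factor: 140^(-22) ≡ 188 (mod 457).
Scan 183·188^i mod 457 for i = 0, 1, …:
  i=0: 183   i=1: 129   i=2: 31   i=3: 344
  i=4: 235   i=5: 308   i=6: 322   i=7: 212
  i=8: 97   i=9: 413   i=10: 411   i=11: 35
  i=12: 182
Match at i=12, j=15: k = 12·22 + 15 = 279.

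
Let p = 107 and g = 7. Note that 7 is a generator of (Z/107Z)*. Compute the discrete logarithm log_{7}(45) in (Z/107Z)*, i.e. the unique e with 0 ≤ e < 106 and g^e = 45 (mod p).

Baby-step giant-step with m = ceil(sqrt(106)) = 11.
Baby table (7^j mod 107 for j=0..10):
  0:1  1:7  2:49  3:22  4:47  5:8  6:56  7:71
  8:69  9:55  10:64
Giant step factor: 7^(-11) ≡ 91 (mod 107).
Scan 45·91^i mod 107 for i = 0, 1, …:
  i=0: 45   i=1: 29   i=2: 71
Match at i=2, j=7: e = 2·11 + 7 = 29.

29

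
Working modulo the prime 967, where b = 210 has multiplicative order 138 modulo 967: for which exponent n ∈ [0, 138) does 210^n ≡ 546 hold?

109

Baby-step giant-step with m = ceil(sqrt(138)) = 12.
Baby table (210^j mod 967 for j=0..11):
  0:1  1:210  2:585  3:41  4:874  5:777  6:714  7:55
  8:913  9:264  10:321  11:687
Giant step factor: 210^(-12) ≡ 574 (mod 967).
Scan 546·574^i mod 967 for i = 0, 1, …:
  i=0: 546   i=1: 96   i=2: 952   i=3: 93
  i=4: 197   i=5: 906   i=6: 765   i=7: 92
  i=8: 590   i=9: 210
Match at i=9, j=1: n = 9·12 + 1 = 109.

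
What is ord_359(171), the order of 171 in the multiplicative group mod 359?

The order of 171 must divide p − 1 = 358 = 2 · 179.
Divisors: 1, 2, 179, 358.
Check each in increasing order: 171^1 ≡ 171;  171^2 ≡ 162;  171^179 ≡ 358;  171^358 ≡ 1.
Smallest exponent giving 1 is 358.

358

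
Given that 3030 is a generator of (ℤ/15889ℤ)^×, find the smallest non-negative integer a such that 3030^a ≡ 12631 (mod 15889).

Baby-step giant-step with m = ceil(sqrt(15888)) = 127.
Baby table (3030^j mod 15889 for j=0..126):
  0:1  1:3030  2:12947  3:15358  4:11748  5:5080  6:11848  7:6189
  8:3650  9:756  10:2664  11:308  12:11678  13:15426  14:11231  15:11581
  16:7518  17:10603  18:15421  19:11970  20:10402  21:10173  22:15419  23:5910
  24:397  25:11235  26:7812  27:11639  28:8479  29:14746  30:512  31:10127
  32:3151  33:14130  34:8934  35:11053  36:12467  37:6857  38:9787  39:5736
  40:13403  41:14695  42:4872  43:1279  44:14343  45:2875  46:4078  47:10587
  48:14608  49:11375  50:3009  51:12873  52:13584  53:7010  54:12596  55:502
  56:11605  57:793  58:3551  59:2677  60:7920  61:5210  62:8523  63:5065
  64:14065  65:2652  66:11615  67:15204  68:5909  69:13256  70:14177  71:8343
  72:15780  73:3399  74:2898  75:10212  76:6477  77:2395  78:11466  79:8626
  80:15264  81:12930  82:11515  83:14095  84:14107  85:2800  86:15163  87:8791
  88:6766  89:4170  90:3345  91:14057  92:10190  93:3373  94:3563  95:7259
  96:4394  97:14727  98:6498  99:2469  100:13240  101:13364  102:7748  103:8387
  104:6099  105:1063  106:11312  107:2787  108:7551  109:15259  110:13669  111:10336
  112:861  113:3034  114:9178  115:3590  116:9624  117:4405  118:390  119:5914
  120:12517  121:15356  122:5688  123:10964  124:12910  125:14471  126:9379
Giant step factor: 3030^(-127) ≡ 4259 (mod 15889).
Scan 12631·4259^i mod 15889 for i = 0, 1, …:
  i=0: 12631   i=1: 11164   i=2: 7588   i=3: 14955
  i=4: 10233   i=5: 14709   i=6: 11193   i=7: 3987
  i=8: 11181   i=9: 546     …   i=38: 10474
  i=39: 8343
Match at i=39, j=71: a = 39·127 + 71 = 5024.

5024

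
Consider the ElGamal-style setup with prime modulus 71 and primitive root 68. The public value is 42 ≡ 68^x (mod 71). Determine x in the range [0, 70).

43

Baby-step giant-step with m = ceil(sqrt(70)) = 9.
Baby table (68^j mod 71 for j=0..8):
  0:1  1:68  2:9  3:44  4:10  5:41  6:19  7:14
  8:29
Giant step factor: 68^(-9) ≡ 31 (mod 71).
Scan 42·31^i mod 71 for i = 0, 1, …:
  i=0: 42   i=1: 24   i=2: 34   i=3: 60
  i=4: 14
Match at i=4, j=7: x = 4·9 + 7 = 43.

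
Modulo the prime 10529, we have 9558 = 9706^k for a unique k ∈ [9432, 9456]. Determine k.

9436

Compute 9706^9432 mod 10529 = 8171, then multiply by 9706 repeatedly:
  9706^9432=8171  9706^9433=3298  9706^9434=2228  9706^9435=8931  9706^9436=9558
Found 9558 at exponent 9436.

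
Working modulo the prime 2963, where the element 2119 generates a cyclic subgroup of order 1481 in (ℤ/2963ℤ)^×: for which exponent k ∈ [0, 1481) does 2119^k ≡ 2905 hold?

Baby-step giant-step with m = ceil(sqrt(1481)) = 39.
Baby table (2119^j mod 2963 for j=0..38):
  0:1  1:2119  2:1216  3:1857  4:119  5:306  6:2480  7:1721
  8:2309  9:858  10:1783  11:352  12:2175  13:1360  14:1804  15:406
  16:1044  17:1838  18:1340  19:906  20:2753  21:2423  22:2421  23:1146
  24:1677  25:926  26:688  27:76  28:1042  29:563  30:1871  31:155
  32:2515  33:1811  34:424  35:667  36:22  37:2173  38:85
Giant step factor: 2119^(-39) ≡ 1222 (mod 2963).
Scan 2905·1222^i mod 2963 for i = 0, 1, …:
  i=0: 2905   i=1: 236   i=2: 981   i=3: 1730
  i=4: 1441   i=5: 880   i=6: 2754   i=7: 2383
  i=8: 2360   i=9: 921     …   i=16: 321
  i=17: 1146
Match at i=17, j=23: k = 17·39 + 23 = 686.

686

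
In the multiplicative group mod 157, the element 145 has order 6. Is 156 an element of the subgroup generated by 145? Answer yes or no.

⟨145⟩ has order 6; its elements mod 157 are {1, 12, 13, 144, 145, 156}.
156 is in this set.

yes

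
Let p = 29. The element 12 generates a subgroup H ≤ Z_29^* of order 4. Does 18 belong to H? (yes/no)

no

⟨12⟩ has order 4; its elements mod 29 are {1, 12, 17, 28}.
18 is not in this set.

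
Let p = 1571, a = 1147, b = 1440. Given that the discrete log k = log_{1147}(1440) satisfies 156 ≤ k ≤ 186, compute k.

169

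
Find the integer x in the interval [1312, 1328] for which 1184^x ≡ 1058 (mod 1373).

Compute 1184^1312 mod 1373 = 277, then multiply by 1184 repeatedly:
  1184^1312=277  1184^1313=1194  1184^1314=879  1184^1315=2  1184^1316=995
  1184^1317=46  1184^1318=917  1184^1319=1058
Found 1058 at exponent 1319.

1319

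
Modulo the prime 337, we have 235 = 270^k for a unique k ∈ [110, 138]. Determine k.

117

Compute 270^110 mod 337 = 126, then multiply by 270 repeatedly:
  270^110=126  270^111=320  270^112=128  270^113=186  270^114=7
  270^115=205  270^116=82  270^117=235
Found 235 at exponent 117.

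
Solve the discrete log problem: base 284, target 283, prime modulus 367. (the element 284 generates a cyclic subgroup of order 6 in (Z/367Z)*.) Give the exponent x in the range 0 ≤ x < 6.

2

Successive powers of 284 modulo 367:
  284^0=1  284^1=284  284^2=283
So 284^2 ≡ 283 (mod 367), giving x = 2.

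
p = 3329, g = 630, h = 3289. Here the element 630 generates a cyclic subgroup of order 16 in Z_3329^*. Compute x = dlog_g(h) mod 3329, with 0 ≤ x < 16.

14

Successive powers of 630 modulo 3329:
  630^0=1  630^1=630  630^2=749  630^3=2481  630^4=1729  630^5=687
  630^6=40  630^7=1897  630^8=3328  630^9=2699  630^10=2580  630^11=848
  630^12=1600  630^13=2642  630^14=3289
So 630^14 ≡ 3289 (mod 3329), giving x = 14.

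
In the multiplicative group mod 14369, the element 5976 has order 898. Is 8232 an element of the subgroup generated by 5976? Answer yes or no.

yes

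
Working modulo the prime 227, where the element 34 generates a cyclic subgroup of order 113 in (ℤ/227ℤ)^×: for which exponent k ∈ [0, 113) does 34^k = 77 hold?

Baby-step giant-step with m = ceil(sqrt(113)) = 11.
Baby table (34^j mod 227 for j=0..10):
  0:1  1:34  2:21  3:33  4:214  5:12  6:181  7:25
  8:169  9:71  10:144
Giant step factor: 34^(-11) ≡ 44 (mod 227).
Scan 77·44^i mod 227 for i = 0, 1, …:
  i=0: 77   i=1: 210   i=2: 160   i=3: 3
  i=4: 132   i=5: 133   i=6: 177   i=7: 70
  i=8: 129   i=9: 1
Match at i=9, j=0: k = 9·11 + 0 = 99.

99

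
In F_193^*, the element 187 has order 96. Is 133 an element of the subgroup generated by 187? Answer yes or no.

no

133 ∈ ⟨187⟩ iff 133^96 ≡ 1 (mod 193), since |⟨187⟩| = 96.
133^96 mod 193 = 192.
Since 192 ≠ 1, 133 does not lie in the subgroup.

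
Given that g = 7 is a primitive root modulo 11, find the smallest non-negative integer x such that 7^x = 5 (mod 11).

2

Successive powers of 7 modulo 11:
  7^0=1  7^1=7  7^2=5
So 7^2 ≡ 5 (mod 11), giving x = 2.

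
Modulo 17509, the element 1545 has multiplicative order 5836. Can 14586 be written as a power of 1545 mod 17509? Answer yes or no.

14586 ∈ ⟨1545⟩ iff 14586^5836 ≡ 1 (mod 17509), since |⟨1545⟩| = 5836.
14586^5836 mod 17509 = 4127.
Since 4127 ≠ 1, 14586 does not lie in the subgroup.

no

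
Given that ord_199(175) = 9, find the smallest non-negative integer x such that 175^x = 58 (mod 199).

8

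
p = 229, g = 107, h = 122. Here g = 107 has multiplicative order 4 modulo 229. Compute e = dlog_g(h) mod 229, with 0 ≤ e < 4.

Successive powers of 107 modulo 229:
  107^0=1  107^1=107  107^2=228  107^3=122
So 107^3 ≡ 122 (mod 229), giving e = 3.

3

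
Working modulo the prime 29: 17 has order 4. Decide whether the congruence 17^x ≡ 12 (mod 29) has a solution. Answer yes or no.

yes

⟨17⟩ has order 4; its elements mod 29 are {1, 12, 17, 28}.
12 is in this set.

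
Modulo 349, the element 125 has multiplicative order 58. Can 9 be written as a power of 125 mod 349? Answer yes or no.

no

9 ∈ ⟨125⟩ iff 9^58 ≡ 1 (mod 349), since |⟨125⟩| = 58.
9^58 mod 349 = 122.
Since 122 ≠ 1, 9 does not lie in the subgroup.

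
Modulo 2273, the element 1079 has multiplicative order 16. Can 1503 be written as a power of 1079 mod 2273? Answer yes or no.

no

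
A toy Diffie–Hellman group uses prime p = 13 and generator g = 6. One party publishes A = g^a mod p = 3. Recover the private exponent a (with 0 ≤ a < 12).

8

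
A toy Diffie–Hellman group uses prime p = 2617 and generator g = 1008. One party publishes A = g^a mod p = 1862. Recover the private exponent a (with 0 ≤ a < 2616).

Baby-step giant-step with m = ceil(sqrt(2616)) = 52.
Baby table (1008^j mod 2617 for j=0..51):
  0:1  1:1008  2:668  3:775  4:1334  5:2151  6:1332  7:135
  8:2613  9:1202  10:2562  11:2134  12:2515  13:1864  14:2523  15:2077
  16:16  17:426  18:220  19:1932  20:408  21:395  22:376  23:2160
  24:2553  25:913  26:1737  27:123  28:985  29:1037  30:1113  31:1828
  32:256  33:1582  34:903  35:2125  36:1294  37:1086  38:782  39:539
  40:1593  41:1523  42:1622  43:1968  44:58  45:890  46:2106  47:461
  48:1479  49:1759  50:1363  51:2596
Giant step factor: 1008^(-52) ≡ 282 (mod 2617).
Scan 1862·282^i mod 2617 for i = 0, 1, …:
  i=0: 1862   i=1: 1684   i=2: 1211   i=3: 1292
  i=4: 581   i=5: 1588   i=6: 309   i=7: 777
  i=8: 1903   i=9: 161   i=10: 913
Match at i=10, j=25: a = 10·52 + 25 = 545.

545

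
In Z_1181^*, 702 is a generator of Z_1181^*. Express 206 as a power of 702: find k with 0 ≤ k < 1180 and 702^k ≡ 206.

Baby-step giant-step with m = ceil(sqrt(1180)) = 35.
Baby table (702^j mod 1181 for j=0..34):
  0:1  1:702  2:327  3:440  4:639  5:979  6:1097  7:82
  8:876  9:832  10:650  11:434  12:1151  13:198  14:819  15:972
  16:907  17:155  18:158  19:1083  20:883  21:1022  22:577  23:1152
  24:900  25:1146  26:231  27:365  28:1134  29:74  30:1165  31:578
  32:673  33:46  34:405
Giant step factor: 702^(-35) ≡ 881 (mod 1181).
Scan 206·881^i mod 1181 for i = 0, 1, …:
  i=0: 206   i=1: 793   i=2: 662   i=3: 989
  i=4: 912   i=5: 392   i=6: 500   i=7: 1168
  i=8: 357   i=9: 371     …   i=30: 1068
  i=31: 832
Match at i=31, j=9: k = 31·35 + 9 = 1094.

1094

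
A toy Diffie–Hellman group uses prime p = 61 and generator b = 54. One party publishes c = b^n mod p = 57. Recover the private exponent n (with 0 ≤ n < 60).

8

Baby-step giant-step with m = ceil(sqrt(60)) = 8.
Baby table (54^j mod 61 for j=0..7):
  0:1  1:54  2:49  3:23  4:22  5:29  6:41  7:18
Giant step factor: 54^(-8) ≡ 15 (mod 61).
Scan 57·15^i mod 61 for i = 0, 1, …:
  i=0: 57   i=1: 1
Match at i=1, j=0: n = 1·8 + 0 = 8.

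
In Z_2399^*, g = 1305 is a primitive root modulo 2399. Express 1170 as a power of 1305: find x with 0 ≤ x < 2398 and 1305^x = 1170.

349

Baby-step giant-step with m = ceil(sqrt(2398)) = 49.
Baby table (1305^j mod 2399 for j=0..48):
  0:1  1:1305  2:2134  3:2030  4:654  5:1825  6:1817  7:973
  8:694  9:1247  10:813  11:607  12:465  13:2277  14:1523  15:1143
  16:1836  17:1778  18:457  19:1433  20:1244  21:1696  22:1402  23:1572
  24:315  25:846  26:490  27:1316  28:2095  29:1514  30:1393  31:1822
  32:301  33:1768  34:1801  35:1684  36:136  37:2353  38:2344  39:195
  40:181  41:1103  42:15  43:383  44:823  45:1662  46:214  47:986
  48:866
Giant step factor: 1305^(-49) ≡ 370 (mod 2399).
Scan 1170·370^i mod 2399 for i = 0, 1, …:
  i=0: 1170   i=1: 1080   i=2: 1366   i=3: 1630
  i=4: 951   i=5: 1616   i=6: 569   i=7: 1817
Match at i=7, j=6: x = 7·49 + 6 = 349.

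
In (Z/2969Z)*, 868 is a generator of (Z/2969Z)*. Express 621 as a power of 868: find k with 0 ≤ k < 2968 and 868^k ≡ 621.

Baby-step giant-step with m = ceil(sqrt(2968)) = 55.
Baby table (868^j mod 2969 for j=0..54):
  0:1  1:868  2:2267  3:2278  4:2919  5:1135  6:2441  7:1891
  8:2500  9:2630  10:2648  11:458  12:2667  13:2105  14:1205  15:852
  16:255  17:1634  18:2099  19:1935  20:2095  21:1432  22:1934  23:1227
  24:2134  25:2625  26:1277  27:999  28:184  29:2355  30:1468  31:523
  32:2676  33:1010  34:825  35:571  36:2774  37:2942  38:316  39:1140
  40:843  41:1350  42:2014  43:2380  44:2385  45:787  46:246  47:2729
  48:2479  49:2216  50:2545  51:124  52:748  53:2022  54:417
Giant step factor: 868^(-55) ≡ 2935 (mod 2969).
Scan 621·2935^i mod 2969 for i = 0, 1, …:
  i=0: 621   i=1: 2638   i=2: 2347   i=3: 365
  i=4: 2435   i=5: 342   i=6: 248   i=7: 475
  i=8: 1664   i=9: 2804     …   i=38: 1930
  i=39: 2667
Match at i=39, j=12: k = 39·55 + 12 = 2157.

2157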